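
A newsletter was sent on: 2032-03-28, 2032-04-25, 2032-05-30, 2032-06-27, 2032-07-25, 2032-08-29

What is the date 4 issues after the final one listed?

2032-12-26

All Sundays; the gaps (28, 35, 28, 28, 35) vary with month length.
This is the last Sunday of each month.
September 2032 ends with Sunday 2032-09-26.
Last Sunday of October 2032: 2032-10-31.
November 2032 ends with Sunday 2032-11-28.
December 2032 ends with Sunday 2032-12-26.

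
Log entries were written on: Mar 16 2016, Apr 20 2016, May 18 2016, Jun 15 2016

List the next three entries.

Jul 20 2016, Aug 17 2016, Sep 21 2016

All dates are Wednesdays, 35, 28, 28 days apart.
Specifically, the 3rd Wednesday of each month.
3rd Wednesday of July 2016: Jul 20 2016.
August 2016 — 3rd Wednesday is Aug 17 2016.
3rd Wednesday of September 2016: Sep 21 2016.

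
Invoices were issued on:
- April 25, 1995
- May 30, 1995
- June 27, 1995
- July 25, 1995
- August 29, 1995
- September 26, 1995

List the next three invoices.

October 31, 1995; November 28, 1995; December 26, 1995

These are Tuesdays with 35, 28, 28, 35, 28-day gaps.
Each is the final Tuesday of its month — May 30, 1995 is past the 28th, so '4th Tuesday' doesn't fit.
Last Tuesday of October 1995: October 31, 1995.
Last Tuesday of November 1995: November 28, 1995.
December 1995 ends with Tuesday December 26, 1995.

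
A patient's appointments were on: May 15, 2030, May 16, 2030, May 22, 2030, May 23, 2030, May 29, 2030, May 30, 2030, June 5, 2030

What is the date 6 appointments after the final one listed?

Gaps: 1, 6, 1, 6, 1, 6 days — not constant, but cyclic with period 2.
The events fall on every Wednesday and Thursday.
Next Thursday: June 6, 2030.
Next Wednesday: June 12, 2030.
The following Thursday is June 13, 2030.
The following Wednesday is June 19, 2030.
Next Thursday: June 20, 2030.
Next Wednesday: June 26, 2030.

June 26, 2030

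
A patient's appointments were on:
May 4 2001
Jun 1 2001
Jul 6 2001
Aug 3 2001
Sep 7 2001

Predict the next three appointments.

These are Fridays at 28- or 35-day spacing (28, 35, 28, 35).
The pattern: 1st Friday of the month.
1st Friday of October 2001: Oct 5 2001.
1st Friday of November 2001: Nov 2 2001.
1st Friday of December 2001: Dec 7 2001.

Oct 5 2001, Nov 2 2001, Dec 7 2001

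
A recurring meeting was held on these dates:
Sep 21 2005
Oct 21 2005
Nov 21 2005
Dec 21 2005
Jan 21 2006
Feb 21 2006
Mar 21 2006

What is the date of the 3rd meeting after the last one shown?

Gaps: 30, 31, 30, 31, 31, 28 days — not constant. Every event is on the 21st of the month.
Pattern: the 21st of each month.
April 2006: Apr 21 2006.
Next: May 2006 → May 21 2006.
June 2006: Jun 21 2006.

Jun 21 2006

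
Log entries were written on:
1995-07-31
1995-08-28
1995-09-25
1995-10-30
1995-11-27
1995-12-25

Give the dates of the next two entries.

1996-01-29, 1996-02-26

All Mondays; the gaps (28, 28, 35, 28, 28) vary with month length.
This is the last Monday of each month.
January 1996 ends with Monday 1996-01-29.
Last Monday of February 1996: 1996-02-26.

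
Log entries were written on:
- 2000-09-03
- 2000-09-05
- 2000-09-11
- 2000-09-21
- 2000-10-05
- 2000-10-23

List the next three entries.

The spacing grows by 4 each time: 2, 6, 10, 14, 18 days.
Next gap: 22 days. 2000-10-23 + 22 days = 2000-11-14.
Next gap: 26 days. 2000-11-14 + 26 days = 2000-12-10.
Next gap: 30 days. 2000-12-10 + 30 days = 2001-01-09.

2000-11-14, 2000-12-10, 2001-01-09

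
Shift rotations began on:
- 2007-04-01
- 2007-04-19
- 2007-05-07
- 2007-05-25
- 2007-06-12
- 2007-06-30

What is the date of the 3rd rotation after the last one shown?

2007-08-23

Gaps between consecutive events: 18, 18, 18, 18, 18 days — a constant 18-day interval.
2007-06-30 + 18 days = 2007-07-18.
2007-07-18 + 18 days = 2007-08-05.
2007-08-05 + 18 days = 2007-08-23.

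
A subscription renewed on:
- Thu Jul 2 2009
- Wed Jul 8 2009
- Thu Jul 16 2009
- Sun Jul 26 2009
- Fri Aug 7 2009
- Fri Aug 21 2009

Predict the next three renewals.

Gaps: 6, 8, 10, 12, 14 days — each gap is 2 larger than the previous one.
Next gap: 16 days. Fri Aug 21 2009 + 16 days = Sun Sep 6 2009.
Next gap: 18 days. Sun Sep 6 2009 + 18 days = Thu Sep 24 2009.
Next gap: 20 days. Thu Sep 24 2009 + 20 days = Wed Oct 14 2009.

Sun Sep 6 2009, Thu Sep 24 2009, Wed Oct 14 2009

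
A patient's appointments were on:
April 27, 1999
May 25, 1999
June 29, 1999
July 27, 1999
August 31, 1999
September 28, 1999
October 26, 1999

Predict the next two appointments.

November 30, 1999; December 28, 1999

These are Tuesdays with 28, 35, 28, 35, 28, 28-day gaps.
Each is the final Tuesday of its month — June 29, 1999 is past the 28th, so '4th Tuesday' doesn't fit.
Last Tuesday of November 1999: November 30, 1999.
Last Tuesday of December 1999: December 28, 1999.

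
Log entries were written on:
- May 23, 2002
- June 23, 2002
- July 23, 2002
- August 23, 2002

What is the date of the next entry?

The day-of-month is always 23 (31, 30, 31 days between events).
So this recurs on the 23rd of each month.
Next: September 2002 → September 23, 2002.

September 23, 2002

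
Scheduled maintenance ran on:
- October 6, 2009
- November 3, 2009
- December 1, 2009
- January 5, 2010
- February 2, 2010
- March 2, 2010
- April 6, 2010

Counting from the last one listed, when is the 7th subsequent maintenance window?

November 2, 2010

These are Tuesdays at 28- or 35-day spacing (28, 28, 35, 28, 28, 35).
The pattern: 1st Tuesday of the month.
May 2010 — 1st Tuesday is May 4, 2010.
June 2010 — 1st Tuesday is June 1, 2010.
July 2010 — 1st Tuesday is July 6, 2010.
1st Tuesday of August 2010: August 3, 2010.
September 2010 — 1st Tuesday is September 7, 2010.
1st Tuesday of October 2010: October 5, 2010.
1st Tuesday of November 2010: November 2, 2010.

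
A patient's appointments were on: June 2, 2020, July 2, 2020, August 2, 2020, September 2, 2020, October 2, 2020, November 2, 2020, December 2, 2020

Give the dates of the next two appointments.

Each date is the 2nd; the gaps (30, 31, 31, 30, 31, 30) track the month lengths.
The rule is the 2nd of each month.
January 2021: January 2, 2021.
Next: February 2021 → February 2, 2021.

January 2, 2021; February 2, 2021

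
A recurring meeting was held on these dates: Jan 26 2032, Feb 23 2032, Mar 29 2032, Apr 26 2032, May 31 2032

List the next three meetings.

Jun 28 2032, Jul 26 2032, Aug 30 2032

Every date is a Monday; gaps 28, 35, 28, 35 days.
Each is the last Monday of its month (at least one falls on the 29th or later, ruling out '4th Monday').
June 2032 ends with Monday Jun 28 2032.
Last Monday of July 2032: Jul 26 2032.
August 2032 ends with Monday Aug 30 2032.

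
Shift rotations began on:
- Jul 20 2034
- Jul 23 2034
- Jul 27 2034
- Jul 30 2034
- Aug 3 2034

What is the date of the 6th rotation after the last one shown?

The gap pattern 3, 4, 3, 4 repeats every 2 events.
These are the Thursdays and Sundays of each week.
Next Sunday: Aug 6 2034.
The following Thursday is Aug 10 2034.
Next Sunday: Aug 13 2034.
Next Thursday: Aug 17 2034.
The following Sunday is Aug 20 2034.
The following Thursday is Aug 24 2034.

Aug 24 2034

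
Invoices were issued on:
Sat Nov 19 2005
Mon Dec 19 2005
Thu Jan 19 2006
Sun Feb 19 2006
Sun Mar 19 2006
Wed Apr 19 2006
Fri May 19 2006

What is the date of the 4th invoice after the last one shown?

Tue Sep 19 2006

Gaps: 30, 31, 31, 28, 31, 30 days — not constant. Every event is on the 19th of the month.
Pattern: the 19th of each month.
June 2006: Mon Jun 19 2006.
July 2006: Wed Jul 19 2006.
Next: August 2006 → Sat Aug 19 2006.
September 2006: Tue Sep 19 2006.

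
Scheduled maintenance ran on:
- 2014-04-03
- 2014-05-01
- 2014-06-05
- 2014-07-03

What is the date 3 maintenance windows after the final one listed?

2014-10-02

All dates are Thursdays, 28, 35, 28 days apart.
Specifically, the 1st Thursday of each month.
1st Thursday of August 2014: 2014-08-07.
September 2014 — 1st Thursday is 2014-09-04.
1st Thursday of October 2014: 2014-10-02.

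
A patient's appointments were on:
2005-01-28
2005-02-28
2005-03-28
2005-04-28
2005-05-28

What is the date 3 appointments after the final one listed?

The day-of-month is always 28 (31, 28, 31, 30 days between events).
So this recurs on the 28th of each month.
June 2005: 2005-06-28.
Next: July 2005 → 2005-07-28.
Next: August 2005 → 2005-08-28.

2005-08-28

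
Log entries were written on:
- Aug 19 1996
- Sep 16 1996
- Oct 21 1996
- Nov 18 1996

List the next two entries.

All dates are Mondays, 28, 35, 28 days apart.
Specifically, the 3rd Monday of each month.
3rd Monday of December 1996: Dec 16 1996.
January 1997 — 3rd Monday is Jan 20 1997.

Dec 16 1996, Jan 20 1997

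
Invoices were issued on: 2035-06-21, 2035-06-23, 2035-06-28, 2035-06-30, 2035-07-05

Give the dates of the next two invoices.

Every event lands on a Thursday or Saturday (gaps cycle 2, 5, 2, 5).
So the schedule is: every Thursday and Saturday.
The following Saturday is 2035-07-07.
The following Thursday is 2035-07-12.

2035-07-07, 2035-07-12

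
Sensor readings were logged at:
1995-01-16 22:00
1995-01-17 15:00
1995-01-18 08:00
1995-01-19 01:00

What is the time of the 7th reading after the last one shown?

Gaps: 17, 17, 17 hours — each event is 17 hours after the previous one.
1995-01-19 01:00 + 17 h = 1995-01-19 18:00.
1995-01-19 18:00 + 17 h = 1995-01-20 11:00.
1995-01-20 11:00 + 17 h = 1995-01-21 04:00.
1995-01-21 04:00 + 17 h = 1995-01-21 21:00.
1995-01-21 21:00 + 17 h = 1995-01-22 14:00.
1995-01-22 14:00 + 17 h = 1995-01-23 07:00.
1995-01-23 07:00 + 17 h = 1995-01-24 00:00.

1995-01-24 00:00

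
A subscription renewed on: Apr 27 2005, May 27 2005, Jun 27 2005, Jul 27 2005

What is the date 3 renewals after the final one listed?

Each date is the 27th; the gaps (30, 31, 30) track the month lengths.
The rule is the 27th of each month.
Next: August 2005 → Aug 27 2005.
September 2005: Sep 27 2005.
October 2005: Oct 27 2005.

Oct 27 2005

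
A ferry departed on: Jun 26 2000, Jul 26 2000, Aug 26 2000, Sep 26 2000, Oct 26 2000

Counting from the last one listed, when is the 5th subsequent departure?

Mar 26 2001

Each date is the 26th; the gaps (30, 31, 31, 30) track the month lengths.
The rule is the 26th of each month.
Next: November 2000 → Nov 26 2000.
Next: December 2000 → Dec 26 2000.
Next: January 2001 → Jan 26 2001.
Next: February 2001 → Feb 26 2001.
Next: March 2001 → Mar 26 2001.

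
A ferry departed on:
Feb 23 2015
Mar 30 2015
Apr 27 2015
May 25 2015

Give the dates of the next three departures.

Every date is a Monday; gaps 35, 28, 28 days.
Each is the last Monday of its month (at least one falls on the 29th or later, ruling out '4th Monday').
June 2015 ends with Monday Jun 29 2015.
July 2015 ends with Monday Jul 27 2015.
Last Monday of August 2015: Aug 31 2015.

Jun 29 2015, Jul 27 2015, Aug 31 2015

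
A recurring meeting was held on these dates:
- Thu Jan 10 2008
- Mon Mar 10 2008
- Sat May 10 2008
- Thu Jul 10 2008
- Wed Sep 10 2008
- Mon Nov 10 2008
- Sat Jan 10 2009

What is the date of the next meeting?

Tue Mar 10 2009

The day-of-month is always 10 (60, 61, 61, 62, 61, 61 days between events).
So this recurs on the 10th of every 2 months.
March 2009: Tue Mar 10 2009.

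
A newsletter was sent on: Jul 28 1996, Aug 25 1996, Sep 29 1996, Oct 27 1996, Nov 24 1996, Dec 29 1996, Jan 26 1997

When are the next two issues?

Feb 23 1997, Mar 30 1997

These are Sundays with 28, 35, 28, 28, 35, 28-day gaps.
Each is the final Sunday of its month — Sep 29 1996 is past the 28th, so '4th Sunday' doesn't fit.
February 1997 ends with Sunday Feb 23 1997.
Last Sunday of March 1997: Mar 30 1997.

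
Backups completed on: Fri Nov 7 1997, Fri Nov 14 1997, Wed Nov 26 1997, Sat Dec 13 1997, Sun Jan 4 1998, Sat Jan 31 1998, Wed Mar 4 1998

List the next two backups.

Gaps: 7, 12, 17, 22, 27, 32 days — each gap is 5 larger than the previous one.
Next gap: 37 days. Wed Mar 4 1998 + 37 days = Fri Apr 10 1998.
Next gap: 42 days. Fri Apr 10 1998 + 42 days = Fri May 22 1998.

Fri Apr 10 1998, Fri May 22 1998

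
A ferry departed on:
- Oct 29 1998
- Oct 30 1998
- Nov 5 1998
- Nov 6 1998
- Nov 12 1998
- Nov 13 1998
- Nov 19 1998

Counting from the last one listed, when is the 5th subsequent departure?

Every event lands on a Thursday or Friday (gaps cycle 1, 6, 1, 6, 1, 6).
So the schedule is: every Thursday and Friday.
The following Friday is Nov 20 1998.
Next Thursday: Nov 26 1998.
Next Friday: Nov 27 1998.
Next Thursday: Dec 3 1998.
Next Friday: Dec 4 1998.

Dec 4 1998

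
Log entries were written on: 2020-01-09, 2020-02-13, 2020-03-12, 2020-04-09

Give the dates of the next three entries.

2020-05-14, 2020-06-11, 2020-07-09

These are Thursdays at 28- or 35-day spacing (35, 28, 28).
The pattern: 2nd Thursday of the month.
2nd Thursday of May 2020: 2020-05-14.
2nd Thursday of June 2020: 2020-06-11.
2nd Thursday of July 2020: 2020-07-09.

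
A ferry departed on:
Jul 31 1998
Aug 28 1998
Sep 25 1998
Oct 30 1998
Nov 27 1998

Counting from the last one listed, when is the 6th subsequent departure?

These are Fridays with 28, 28, 35, 28-day gaps.
Each is the final Friday of its month — Jul 31 1998 is past the 28th, so '4th Friday' doesn't fit.
December 1998 ends with Friday Dec 25 1998.
January 1999 ends with Friday Jan 29 1999.
February 1999 ends with Friday Feb 26 1999.
Last Friday of March 1999: Mar 26 1999.
April 1999 ends with Friday Apr 30 1999.
May 1999 ends with Friday May 28 1999.

May 28 1999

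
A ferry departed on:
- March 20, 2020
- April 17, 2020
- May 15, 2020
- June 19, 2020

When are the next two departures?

Gaps: 28, 28, 35 days — a mix of 28 and 35. Every date is a Friday.
Each is the 3rd Friday of its month.
3rd Friday of July 2020: July 17, 2020.
August 2020 — 3rd Friday is August 21, 2020.

July 17, 2020; August 21, 2020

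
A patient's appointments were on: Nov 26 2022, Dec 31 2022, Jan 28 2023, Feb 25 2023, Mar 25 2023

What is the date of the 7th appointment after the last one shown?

All Saturdays; the gaps (35, 28, 28, 28) vary with month length.
This is the last Saturday of each month.
Last Saturday of April 2023: Apr 29 2023.
Last Saturday of May 2023: May 27 2023.
June 2023 ends with Saturday Jun 24 2023.
Last Saturday of July 2023: Jul 29 2023.
Last Saturday of August 2023: Aug 26 2023.
Last Saturday of September 2023: Sep 30 2023.
Last Saturday of October 2023: Oct 28 2023.

Oct 28 2023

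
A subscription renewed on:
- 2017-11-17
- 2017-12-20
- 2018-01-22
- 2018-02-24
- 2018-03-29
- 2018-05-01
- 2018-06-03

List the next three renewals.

2018-07-06, 2018-08-08, 2018-09-10

Every event comes 33 days after the last (33, 33, 33, 33, 33, 33).
2018-06-03 + 33 days = 2018-07-06.
2018-07-06 + 33 days = 2018-08-08.
2018-08-08 + 33 days = 2018-09-10.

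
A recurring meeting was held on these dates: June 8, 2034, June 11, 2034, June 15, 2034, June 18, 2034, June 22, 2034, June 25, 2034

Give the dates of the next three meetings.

June 29, 2034; July 2, 2034; July 6, 2034

Gaps: 3, 4, 3, 4, 3 days — not constant, but cyclic with period 2.
The events fall on every Thursday and Sunday.
The following Thursday is June 29, 2034.
Next Sunday: July 2, 2034.
The following Thursday is July 6, 2034.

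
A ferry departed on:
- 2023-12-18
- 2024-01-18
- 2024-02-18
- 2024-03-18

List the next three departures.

Gaps: 31, 31, 29 days — not constant. Every event is on the 18th of the month.
Pattern: the 18th of each month.
Next: April 2024 → 2024-04-18.
Next: May 2024 → 2024-05-18.
June 2024: 2024-06-18.

2024-04-18, 2024-05-18, 2024-06-18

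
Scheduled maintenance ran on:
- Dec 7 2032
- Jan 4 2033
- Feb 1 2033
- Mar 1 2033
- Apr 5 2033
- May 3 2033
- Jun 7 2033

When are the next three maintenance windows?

Gaps: 28, 28, 28, 35, 28, 35 days — a mix of 28 and 35. Every date is a Tuesday.
Each is the 1st Tuesday of its month.
1st Tuesday of July 2033: Jul 5 2033.
1st Tuesday of August 2033: Aug 2 2033.
1st Tuesday of September 2033: Sep 6 2033.

Jul 5 2033, Aug 2 2033, Sep 6 2033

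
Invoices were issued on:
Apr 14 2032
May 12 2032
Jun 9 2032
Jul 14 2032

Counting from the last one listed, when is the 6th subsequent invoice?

All dates are Wednesdays, 28, 28, 35 days apart.
Specifically, the 2nd Wednesday of each month.
August 2032 — 2nd Wednesday is Aug 11 2032.
2nd Wednesday of September 2032: Sep 8 2032.
October 2032 — 2nd Wednesday is Oct 13 2032.
November 2032 — 2nd Wednesday is Nov 10 2032.
December 2032 — 2nd Wednesday is Dec 8 2032.
January 2033 — 2nd Wednesday is Jan 12 2033.

Jan 12 2033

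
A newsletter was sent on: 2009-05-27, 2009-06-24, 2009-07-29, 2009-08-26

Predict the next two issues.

2009-09-30, 2009-10-28

All Wednesdays; the gaps (28, 35, 28) vary with month length.
This is the last Wednesday of each month.
Last Wednesday of September 2009: 2009-09-30.
October 2009 ends with Wednesday 2009-10-28.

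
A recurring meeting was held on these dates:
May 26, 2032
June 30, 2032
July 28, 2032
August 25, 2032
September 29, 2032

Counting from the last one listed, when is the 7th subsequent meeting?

Every date is a Wednesday; gaps 35, 28, 28, 35 days.
Each is the last Wednesday of its month (at least one falls on the 29th or later, ruling out '4th Wednesday').
Last Wednesday of October 2032: October 27, 2032.
November 2032 ends with Wednesday November 24, 2032.
December 2032 ends with Wednesday December 29, 2032.
January 2033 ends with Wednesday January 26, 2033.
Last Wednesday of February 2033: February 23, 2033.
March 2033 ends with Wednesday March 30, 2033.
April 2033 ends with Wednesday April 27, 2033.

April 27, 2033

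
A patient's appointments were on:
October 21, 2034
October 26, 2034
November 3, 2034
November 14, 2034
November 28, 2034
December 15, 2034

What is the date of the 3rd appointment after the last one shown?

February 22, 2035

Gaps: 5, 8, 11, 14, 17 days — each gap is 3 larger than the previous one.
Next gap: 20 days. December 15, 2034 + 20 days = January 4, 2035.
Next gap: 23 days. January 4, 2035 + 23 days = January 27, 2035.
Next gap: 26 days. January 27, 2035 + 26 days = February 22, 2035.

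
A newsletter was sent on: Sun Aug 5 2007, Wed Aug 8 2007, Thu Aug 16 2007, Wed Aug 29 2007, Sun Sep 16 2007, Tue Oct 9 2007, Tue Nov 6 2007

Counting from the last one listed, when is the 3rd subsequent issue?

Thu Feb 28 2008

The spacing grows by 5 each time: 3, 8, 13, 18, 23, 28 days.
Next gap: 33 days. Tue Nov 6 2007 + 33 days = Sun Dec 9 2007.
Next gap: 38 days. Sun Dec 9 2007 + 38 days = Wed Jan 16 2008.
Next gap: 43 days. Wed Jan 16 2008 + 43 days = Thu Feb 28 2008.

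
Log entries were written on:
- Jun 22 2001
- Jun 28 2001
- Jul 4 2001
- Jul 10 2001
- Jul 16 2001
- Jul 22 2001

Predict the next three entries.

Every event comes 6 days after the last (6, 6, 6, 6, 6).
Jul 22 2001 + 6 days = Jul 28 2001.
Jul 28 2001 + 6 days = Aug 3 2001.
Aug 3 2001 + 6 days = Aug 9 2001.

Jul 28 2001, Aug 3 2001, Aug 9 2001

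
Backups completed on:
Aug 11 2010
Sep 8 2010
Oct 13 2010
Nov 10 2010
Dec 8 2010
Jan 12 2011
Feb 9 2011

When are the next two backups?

Mar 9 2011, Apr 13 2011

Gaps: 28, 35, 28, 28, 35, 28 days — a mix of 28 and 35. Every date is a Wednesday.
Each is the 2nd Wednesday of its month.
2nd Wednesday of March 2011: Mar 9 2011.
2nd Wednesday of April 2011: Apr 13 2011.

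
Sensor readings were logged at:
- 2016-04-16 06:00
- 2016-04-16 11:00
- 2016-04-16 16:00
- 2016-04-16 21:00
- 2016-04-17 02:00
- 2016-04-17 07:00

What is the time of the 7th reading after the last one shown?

Gaps: 5, 5, 5, 5, 5 hours — each event is 5 hours after the previous one.
2016-04-17 07:00 + 5 h = 2016-04-17 12:00.
2016-04-17 12:00 + 5 h = 2016-04-17 17:00.
2016-04-17 17:00 + 5 h = 2016-04-17 22:00.
2016-04-17 22:00 + 5 h = 2016-04-18 03:00.
2016-04-18 03:00 + 5 h = 2016-04-18 08:00.
2016-04-18 08:00 + 5 h = 2016-04-18 13:00.
2016-04-18 13:00 + 5 h = 2016-04-18 18:00.

2016-04-18 18:00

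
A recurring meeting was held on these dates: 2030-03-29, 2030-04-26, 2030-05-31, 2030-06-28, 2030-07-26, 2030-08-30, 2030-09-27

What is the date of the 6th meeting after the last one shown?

2031-03-28

All Fridays; the gaps (28, 35, 28, 28, 35, 28) vary with month length.
This is the last Friday of each month.
October 2030 ends with Friday 2030-10-25.
Last Friday of November 2030: 2030-11-29.
December 2030 ends with Friday 2030-12-27.
January 2031 ends with Friday 2031-01-31.
February 2031 ends with Friday 2031-02-28.
March 2031 ends with Friday 2031-03-28.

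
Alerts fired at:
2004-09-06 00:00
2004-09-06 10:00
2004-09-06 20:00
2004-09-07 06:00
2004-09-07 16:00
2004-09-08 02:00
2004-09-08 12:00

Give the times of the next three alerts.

Spacing: 10, 10, 10, 10, 10, 10 h — constant 10 h.
2004-09-08 12:00 + 10 h = 2004-09-08 22:00.
2004-09-08 22:00 + 10 h = 2004-09-09 08:00.
2004-09-09 08:00 + 10 h = 2004-09-09 18:00.

2004-09-08 22:00, 2004-09-09 08:00, 2004-09-09 18:00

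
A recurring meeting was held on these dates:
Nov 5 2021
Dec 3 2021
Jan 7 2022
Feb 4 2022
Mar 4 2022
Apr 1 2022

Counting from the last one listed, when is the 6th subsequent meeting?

These are Fridays at 28- or 35-day spacing (28, 35, 28, 28, 28).
The pattern: 1st Friday of the month.
1st Friday of May 2022: May 6 2022.
June 2022 — 1st Friday is Jun 3 2022.
1st Friday of July 2022: Jul 1 2022.
1st Friday of August 2022: Aug 5 2022.
1st Friday of September 2022: Sep 2 2022.
1st Friday of October 2022: Oct 7 2022.

Oct 7 2022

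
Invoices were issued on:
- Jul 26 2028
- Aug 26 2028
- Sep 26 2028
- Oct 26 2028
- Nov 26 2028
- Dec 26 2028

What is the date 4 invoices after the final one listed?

The day-of-month is always 26 (31, 31, 30, 31, 30 days between events).
So this recurs on the 26th of each month.
Next: January 2029 → Jan 26 2029.
February 2029: Feb 26 2029.
Next: March 2029 → Mar 26 2029.
Next: April 2029 → Apr 26 2029.

Apr 26 2029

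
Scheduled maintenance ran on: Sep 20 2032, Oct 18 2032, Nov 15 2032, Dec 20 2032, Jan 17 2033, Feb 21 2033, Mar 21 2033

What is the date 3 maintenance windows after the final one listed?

These are Mondays at 28- or 35-day spacing (28, 28, 35, 28, 35, 28).
The pattern: 3rd Monday of the month.
3rd Monday of April 2033: Apr 18 2033.
May 2033 — 3rd Monday is May 16 2033.
3rd Monday of June 2033: Jun 20 2033.

Jun 20 2033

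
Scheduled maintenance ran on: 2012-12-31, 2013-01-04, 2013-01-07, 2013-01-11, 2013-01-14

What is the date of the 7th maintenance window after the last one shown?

Gaps: 4, 3, 4, 3 days — not constant, but cyclic with period 2.
The events fall on every Monday and Friday.
Next Friday: 2013-01-18.
Next Monday: 2013-01-21.
The following Friday is 2013-01-25.
The following Monday is 2013-01-28.
The following Friday is 2013-02-01.
Next Monday: 2013-02-04.
The following Friday is 2013-02-08.

2013-02-08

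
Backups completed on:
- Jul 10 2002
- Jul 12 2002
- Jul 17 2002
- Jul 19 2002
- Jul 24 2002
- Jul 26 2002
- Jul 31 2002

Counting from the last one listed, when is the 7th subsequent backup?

Gaps: 2, 5, 2, 5, 2, 5 days — not constant, but cyclic with period 2.
The events fall on every Wednesday and Friday.
The following Friday is Aug 2 2002.
Next Wednesday: Aug 7 2002.
The following Friday is Aug 9 2002.
Next Wednesday: Aug 14 2002.
The following Friday is Aug 16 2002.
The following Wednesday is Aug 21 2002.
The following Friday is Aug 23 2002.

Aug 23 2002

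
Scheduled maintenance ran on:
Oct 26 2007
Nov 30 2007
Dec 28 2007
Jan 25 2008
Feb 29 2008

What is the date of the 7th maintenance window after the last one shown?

Every date is a Friday; gaps 35, 28, 28, 35 days.
Each is the last Friday of its month (at least one falls on the 29th or later, ruling out '4th Friday').
March 2008 ends with Friday Mar 28 2008.
April 2008 ends with Friday Apr 25 2008.
Last Friday of May 2008: May 30 2008.
Last Friday of June 2008: Jun 27 2008.
Last Friday of July 2008: Jul 25 2008.
August 2008 ends with Friday Aug 29 2008.
Last Friday of September 2008: Sep 26 2008.

Sep 26 2008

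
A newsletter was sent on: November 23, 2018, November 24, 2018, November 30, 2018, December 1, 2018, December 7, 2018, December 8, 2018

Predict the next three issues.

December 14, 2018; December 15, 2018; December 21, 2018

Gaps: 1, 6, 1, 6, 1 days — not constant, but cyclic with period 2.
The events fall on every Friday and Saturday.
The following Friday is December 14, 2018.
The following Saturday is December 15, 2018.
Next Friday: December 21, 2018.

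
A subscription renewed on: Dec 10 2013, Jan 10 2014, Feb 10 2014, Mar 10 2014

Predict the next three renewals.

Gaps: 31, 31, 28 days — not constant. Every event is on the 10th of the month.
Pattern: the 10th of each month.
Next: April 2014 → Apr 10 2014.
May 2014: May 10 2014.
Next: June 2014 → Jun 10 2014.

Apr 10 2014, May 10 2014, Jun 10 2014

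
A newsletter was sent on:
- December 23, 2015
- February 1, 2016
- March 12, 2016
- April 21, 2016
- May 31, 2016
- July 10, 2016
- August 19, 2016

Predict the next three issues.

September 28, 2016; November 7, 2016; December 17, 2016

Gaps between consecutive events: 40, 40, 40, 40, 40, 40 days — a constant 40-day interval.
August 19, 2016 + 40 days = September 28, 2016.
September 28, 2016 + 40 days = November 7, 2016.
November 7, 2016 + 40 days = December 17, 2016.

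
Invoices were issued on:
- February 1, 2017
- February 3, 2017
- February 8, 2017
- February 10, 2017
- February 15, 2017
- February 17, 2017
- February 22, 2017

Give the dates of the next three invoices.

February 24, 2017; March 1, 2017; March 3, 2017

The gap pattern 2, 5, 2, 5, 2, 5 repeats every 2 events.
These are the Wednesdays and Fridays of each week.
Next Friday: February 24, 2017.
Next Wednesday: March 1, 2017.
The following Friday is March 3, 2017.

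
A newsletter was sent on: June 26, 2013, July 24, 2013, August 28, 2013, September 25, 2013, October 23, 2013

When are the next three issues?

All dates are Wednesdays, 28, 35, 28, 28 days apart.
Specifically, the 4th Wednesday of each month.
November 2013 — 4th Wednesday is November 27, 2013.
4th Wednesday of December 2013: December 25, 2013.
4th Wednesday of January 2014: January 22, 2014.

November 27, 2013; December 25, 2013; January 22, 2014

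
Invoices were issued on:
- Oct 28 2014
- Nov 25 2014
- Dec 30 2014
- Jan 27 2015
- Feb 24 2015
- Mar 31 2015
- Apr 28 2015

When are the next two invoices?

These are Tuesdays with 28, 35, 28, 28, 35, 28-day gaps.
Each is the final Tuesday of its month — Dec 30 2014 is past the 28th, so '4th Tuesday' doesn't fit.
Last Tuesday of May 2015: May 26 2015.
June 2015 ends with Tuesday Jun 30 2015.

May 26 2015, Jun 30 2015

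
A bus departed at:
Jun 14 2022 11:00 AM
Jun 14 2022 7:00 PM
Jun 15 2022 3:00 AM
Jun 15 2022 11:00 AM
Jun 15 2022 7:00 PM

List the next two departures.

Jun 16 2022 3:00 AM, Jun 16 2022 11:00 AM

Gaps: 8, 8, 8, 8 hours — each event is 8 hours after the previous one.
Jun 15 2022 7:00 PM + 8 h = Jun 16 2022 3:00 AM.
Jun 16 2022 3:00 AM + 8 h = Jun 16 2022 11:00 AM.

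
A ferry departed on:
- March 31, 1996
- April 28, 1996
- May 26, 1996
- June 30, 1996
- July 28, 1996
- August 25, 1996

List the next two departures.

Every date is a Sunday; gaps 28, 28, 35, 28, 28 days.
Each is the last Sunday of its month (at least one falls on the 29th or later, ruling out '4th Sunday').
Last Sunday of September 1996: September 29, 1996.
Last Sunday of October 1996: October 27, 1996.

September 29, 1996; October 27, 1996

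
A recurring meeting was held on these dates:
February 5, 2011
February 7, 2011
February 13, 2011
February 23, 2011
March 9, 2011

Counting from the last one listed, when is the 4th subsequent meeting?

June 13, 2011

Gaps: 2, 6, 10, 14 days — each gap is 4 larger than the previous one.
Next gap: 18 days. March 9, 2011 + 18 days = March 27, 2011.
Next gap: 22 days. March 27, 2011 + 22 days = April 18, 2011.
Next gap: 26 days. April 18, 2011 + 26 days = May 14, 2011.
Next gap: 30 days. May 14, 2011 + 30 days = June 13, 2011.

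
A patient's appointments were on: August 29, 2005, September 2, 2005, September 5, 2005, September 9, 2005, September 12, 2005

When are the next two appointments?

Every event lands on a Monday or Friday (gaps cycle 4, 3, 4, 3).
So the schedule is: every Monday and Friday.
The following Friday is September 16, 2005.
The following Monday is September 19, 2005.

September 16, 2005; September 19, 2005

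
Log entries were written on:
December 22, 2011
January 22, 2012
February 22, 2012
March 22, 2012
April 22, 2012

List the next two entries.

May 22, 2012; June 22, 2012

The day-of-month is always 22 (31, 31, 29, 31 days between events).
So this recurs on the 22nd of each month.
May 2012: May 22, 2012.
June 2012: June 22, 2012.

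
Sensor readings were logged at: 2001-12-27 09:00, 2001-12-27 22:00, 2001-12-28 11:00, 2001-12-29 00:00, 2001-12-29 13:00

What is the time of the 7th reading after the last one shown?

2002-01-02 08:00

Spacing: 13, 13, 13, 13 h — constant 13 h.
2001-12-29 13:00 + 13 h = 2001-12-30 02:00.
2001-12-30 02:00 + 13 h = 2001-12-30 15:00.
2001-12-30 15:00 + 13 h = 2001-12-31 04:00.
2001-12-31 04:00 + 13 h = 2001-12-31 17:00.
2001-12-31 17:00 + 13 h = 2002-01-01 06:00.
2002-01-01 06:00 + 13 h = 2002-01-01 19:00.
2002-01-01 19:00 + 13 h = 2002-01-02 08:00.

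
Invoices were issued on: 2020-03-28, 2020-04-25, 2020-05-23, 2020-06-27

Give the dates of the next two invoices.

2020-07-25, 2020-08-22

These are Saturdays at 28- or 35-day spacing (28, 28, 35).
The pattern: 4th Saturday of the month.
July 2020 — 4th Saturday is 2020-07-25.
August 2020 — 4th Saturday is 2020-08-22.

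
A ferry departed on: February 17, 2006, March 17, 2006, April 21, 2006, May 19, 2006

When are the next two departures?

June 16, 2006; July 21, 2006

Gaps: 28, 35, 28 days — a mix of 28 and 35. Every date is a Friday.
Each is the 3rd Friday of its month.
June 2006 — 3rd Friday is June 16, 2006.
3rd Friday of July 2006: July 21, 2006.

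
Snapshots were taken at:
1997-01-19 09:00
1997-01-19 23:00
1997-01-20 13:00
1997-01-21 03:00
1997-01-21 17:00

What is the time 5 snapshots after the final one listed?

Gaps: 14, 14, 14, 14 hours — each event is 14 hours after the previous one.
1997-01-21 17:00 + 14 h = 1997-01-22 07:00.
1997-01-22 07:00 + 14 h = 1997-01-22 21:00.
1997-01-22 21:00 + 14 h = 1997-01-23 11:00.
1997-01-23 11:00 + 14 h = 1997-01-24 01:00.
1997-01-24 01:00 + 14 h = 1997-01-24 15:00.

1997-01-24 15:00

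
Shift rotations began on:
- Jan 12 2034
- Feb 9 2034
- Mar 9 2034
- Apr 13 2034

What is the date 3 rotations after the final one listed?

All dates are Thursdays, 28, 28, 35 days apart.
Specifically, the 2nd Thursday of each month.
May 2034 — 2nd Thursday is May 11 2034.
June 2034 — 2nd Thursday is Jun 8 2034.
2nd Thursday of July 2034: Jul 13 2034.

Jul 13 2034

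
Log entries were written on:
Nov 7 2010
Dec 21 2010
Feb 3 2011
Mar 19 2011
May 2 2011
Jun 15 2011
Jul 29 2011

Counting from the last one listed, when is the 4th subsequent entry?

Gaps between consecutive events: 44, 44, 44, 44, 44, 44 days — a constant 44-day interval.
Jul 29 2011 + 44 days = Sep 11 2011.
Sep 11 2011 + 44 days = Oct 25 2011.
Oct 25 2011 + 44 days = Dec 8 2011.
Dec 8 2011 + 44 days = Jan 21 2012.

Jan 21 2012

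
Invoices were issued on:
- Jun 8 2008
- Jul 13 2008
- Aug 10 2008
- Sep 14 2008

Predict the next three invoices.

Oct 12 2008, Nov 9 2008, Dec 14 2008

Gaps: 35, 28, 35 days — a mix of 28 and 35. Every date is a Sunday.
Each is the 2nd Sunday of its month.
2nd Sunday of October 2008: Oct 12 2008.
2nd Sunday of November 2008: Nov 9 2008.
2nd Sunday of December 2008: Dec 14 2008.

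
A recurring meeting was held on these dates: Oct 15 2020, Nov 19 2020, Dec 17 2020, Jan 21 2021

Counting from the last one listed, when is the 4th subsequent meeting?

These are Thursdays at 28- or 35-day spacing (35, 28, 35).
The pattern: 3rd Thursday of the month.
February 2021 — 3rd Thursday is Feb 18 2021.
3rd Thursday of March 2021: Mar 18 2021.
April 2021 — 3rd Thursday is Apr 15 2021.
3rd Thursday of May 2021: May 20 2021.

May 20 2021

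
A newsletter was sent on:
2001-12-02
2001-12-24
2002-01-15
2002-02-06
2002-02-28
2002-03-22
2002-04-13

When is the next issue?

Every event comes 22 days after the last (22, 22, 22, 22, 22, 22).
2002-04-13 + 22 days = 2002-05-05.

2002-05-05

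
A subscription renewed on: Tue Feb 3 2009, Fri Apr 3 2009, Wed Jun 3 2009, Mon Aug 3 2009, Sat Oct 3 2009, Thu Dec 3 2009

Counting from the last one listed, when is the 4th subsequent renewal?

Gaps: 59, 61, 61, 61, 61 days — not constant. Every event is on the 3rd of the month.
Pattern: the 3rd of every 2 months.
February 2010: Wed Feb 3 2010.
Next: April 2010 → Sat Apr 3 2010.
Next: June 2010 → Thu Jun 3 2010.
August 2010: Tue Aug 3 2010.

Tue Aug 3 2010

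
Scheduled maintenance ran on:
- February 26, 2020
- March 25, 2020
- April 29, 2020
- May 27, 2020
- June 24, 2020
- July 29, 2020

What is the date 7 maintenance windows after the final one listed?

These are Wednesdays with 28, 35, 28, 28, 35-day gaps.
Each is the final Wednesday of its month — April 29, 2020 is past the 28th, so '4th Wednesday' doesn't fit.
August 2020 ends with Wednesday August 26, 2020.
Last Wednesday of September 2020: September 30, 2020.
October 2020 ends with Wednesday October 28, 2020.
November 2020 ends with Wednesday November 25, 2020.
December 2020 ends with Wednesday December 30, 2020.
January 2021 ends with Wednesday January 27, 2021.
February 2021 ends with Wednesday February 24, 2021.

February 24, 2021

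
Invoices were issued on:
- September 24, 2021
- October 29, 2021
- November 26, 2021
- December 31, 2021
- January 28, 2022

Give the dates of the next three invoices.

All Fridays; the gaps (35, 28, 35, 28) vary with month length.
This is the last Friday of each month.
February 2022 ends with Friday February 25, 2022.
March 2022 ends with Friday March 25, 2022.
Last Friday of April 2022: April 29, 2022.

February 25, 2022; March 25, 2022; April 29, 2022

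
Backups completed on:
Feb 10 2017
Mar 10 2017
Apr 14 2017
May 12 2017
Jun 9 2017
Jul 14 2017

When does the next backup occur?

Aug 11 2017

All dates are Fridays, 28, 35, 28, 28, 35 days apart.
Specifically, the 2nd Friday of each month.
2nd Friday of August 2017: Aug 11 2017.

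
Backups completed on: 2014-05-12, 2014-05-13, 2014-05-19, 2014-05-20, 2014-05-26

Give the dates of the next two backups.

2014-05-27, 2014-06-02

Gaps: 1, 6, 1, 6 days — not constant, but cyclic with period 2.
The events fall on every Monday and Tuesday.
Next Tuesday: 2014-05-27.
The following Monday is 2014-06-02.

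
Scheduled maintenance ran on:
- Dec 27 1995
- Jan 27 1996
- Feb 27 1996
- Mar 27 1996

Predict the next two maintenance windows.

The day-of-month is always 27 (31, 31, 29 days between events).
So this recurs on the 27th of each month.
April 1996: Apr 27 1996.
Next: May 1996 → May 27 1996.

Apr 27 1996, May 27 1996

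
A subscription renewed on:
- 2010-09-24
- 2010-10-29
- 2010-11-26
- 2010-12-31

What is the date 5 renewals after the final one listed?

Every date is a Friday; gaps 35, 28, 35 days.
Each is the last Friday of its month (at least one falls on the 29th or later, ruling out '4th Friday').
January 2011 ends with Friday 2011-01-28.
Last Friday of February 2011: 2011-02-25.
March 2011 ends with Friday 2011-03-25.
Last Friday of April 2011: 2011-04-29.
May 2011 ends with Friday 2011-05-27.

2011-05-27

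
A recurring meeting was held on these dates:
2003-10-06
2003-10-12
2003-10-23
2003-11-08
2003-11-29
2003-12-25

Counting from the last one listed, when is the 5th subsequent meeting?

2004-07-17

The spacing grows by 5 each time: 6, 11, 16, 21, 26 days.
Next gap: 31 days. 2003-12-25 + 31 days = 2004-01-25.
Next gap: 36 days. 2004-01-25 + 36 days = 2004-03-01.
Next gap: 41 days. 2004-03-01 + 41 days = 2004-04-11.
Next gap: 46 days. 2004-04-11 + 46 days = 2004-05-27.
Next gap: 51 days. 2004-05-27 + 51 days = 2004-07-17.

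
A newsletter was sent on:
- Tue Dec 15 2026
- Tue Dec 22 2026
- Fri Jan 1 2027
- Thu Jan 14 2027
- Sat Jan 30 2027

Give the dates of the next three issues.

Gaps: 7, 10, 13, 16 days — each gap is 3 larger than the previous one.
Next gap: 19 days. Sat Jan 30 2027 + 19 days = Thu Feb 18 2027.
Next gap: 22 days. Thu Feb 18 2027 + 22 days = Fri Mar 12 2027.
Next gap: 25 days. Fri Mar 12 2027 + 25 days = Tue Apr 6 2027.

Thu Feb 18 2027, Fri Mar 12 2027, Tue Apr 6 2027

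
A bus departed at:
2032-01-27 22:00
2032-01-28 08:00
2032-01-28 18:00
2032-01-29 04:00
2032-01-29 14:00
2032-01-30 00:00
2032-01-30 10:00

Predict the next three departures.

2032-01-30 20:00, 2032-01-31 06:00, 2032-01-31 16:00

The interval is a steady 10 hours (10, 10, 10, 10, 10, 10).
2032-01-30 10:00 + 10 h = 2032-01-30 20:00.
2032-01-30 20:00 + 10 h = 2032-01-31 06:00.
2032-01-31 06:00 + 10 h = 2032-01-31 16:00.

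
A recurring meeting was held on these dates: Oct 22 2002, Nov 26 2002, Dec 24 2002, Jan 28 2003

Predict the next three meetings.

Feb 25 2003, Mar 25 2003, Apr 22 2003

All dates are Tuesdays, 35, 28, 35 days apart.
Specifically, the 4th Tuesday of each month.
4th Tuesday of February 2003: Feb 25 2003.
March 2003 — 4th Tuesday is Mar 25 2003.
4th Tuesday of April 2003: Apr 22 2003.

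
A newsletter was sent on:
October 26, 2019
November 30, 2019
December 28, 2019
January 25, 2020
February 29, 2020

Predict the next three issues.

March 28, 2020; April 25, 2020; May 30, 2020

These are Saturdays with 35, 28, 28, 35-day gaps.
Each is the final Saturday of its month — November 30, 2019 is past the 28th, so '4th Saturday' doesn't fit.
March 2020 ends with Saturday March 28, 2020.
Last Saturday of April 2020: April 25, 2020.
May 2020 ends with Saturday May 30, 2020.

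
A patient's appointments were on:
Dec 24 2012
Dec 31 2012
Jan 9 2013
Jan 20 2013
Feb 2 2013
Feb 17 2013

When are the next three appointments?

Intervals are 7, 9, 11, 13, 15 days — an arithmetic progression with common difference 2.
Next gap: 17 days. Feb 17 2013 + 17 days = Mar 6 2013.
Next gap: 19 days. Mar 6 2013 + 19 days = Mar 25 2013.
Next gap: 21 days. Mar 25 2013 + 21 days = Apr 15 2013.

Mar 6 2013, Mar 25 2013, Apr 15 2013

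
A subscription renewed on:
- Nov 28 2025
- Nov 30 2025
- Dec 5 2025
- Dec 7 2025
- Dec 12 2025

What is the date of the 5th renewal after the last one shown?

Dec 28 2025

The gap pattern 2, 5, 2, 5 repeats every 2 events.
These are the Fridays and Sundays of each week.
The following Sunday is Dec 14 2025.
The following Friday is Dec 19 2025.
The following Sunday is Dec 21 2025.
The following Friday is Dec 26 2025.
The following Sunday is Dec 28 2025.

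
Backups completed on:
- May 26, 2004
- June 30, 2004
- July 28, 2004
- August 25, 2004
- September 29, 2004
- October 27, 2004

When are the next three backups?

November 24, 2004; December 29, 2004; January 26, 2005

Every date is a Wednesday; gaps 35, 28, 28, 35, 28 days.
Each is the last Wednesday of its month (at least one falls on the 29th or later, ruling out '4th Wednesday').
November 2004 ends with Wednesday November 24, 2004.
Last Wednesday of December 2004: December 29, 2004.
Last Wednesday of January 2005: January 26, 2005.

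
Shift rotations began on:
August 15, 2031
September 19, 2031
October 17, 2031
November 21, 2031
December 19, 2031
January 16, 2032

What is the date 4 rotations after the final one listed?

Gaps: 35, 28, 35, 28, 28 days — a mix of 28 and 35. Every date is a Friday.
Each is the 3rd Friday of its month.
3rd Friday of February 2032: February 20, 2032.
March 2032 — 3rd Friday is March 19, 2032.
April 2032 — 3rd Friday is April 16, 2032.
3rd Friday of May 2032: May 21, 2032.

May 21, 2032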